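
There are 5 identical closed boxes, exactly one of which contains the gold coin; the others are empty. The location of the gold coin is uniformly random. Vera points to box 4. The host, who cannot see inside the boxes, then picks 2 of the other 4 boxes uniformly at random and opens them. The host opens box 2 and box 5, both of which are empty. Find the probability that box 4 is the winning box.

Apply Bayes' rule, conditioning on where the gold coin actually is.
If it is in any of boxes 1, 3, and 4 (prior 1/5 each): the host picks exactly this set with probability 1/6 regardless, and none is the prize; weight (1/5)·(1/6) = 1/30 each.
If it is in either of boxes 2 and 5 (prior 1/5 each): that box was opened and seen not to hold the prize — ruled out; weight (1/5)·0 = 0 each.
The weights sum to 1/10.
So P(the gold coin in box 4 | the host opened box 2 and box 5) = (1/30) / (1/10) = 1/3.

1/3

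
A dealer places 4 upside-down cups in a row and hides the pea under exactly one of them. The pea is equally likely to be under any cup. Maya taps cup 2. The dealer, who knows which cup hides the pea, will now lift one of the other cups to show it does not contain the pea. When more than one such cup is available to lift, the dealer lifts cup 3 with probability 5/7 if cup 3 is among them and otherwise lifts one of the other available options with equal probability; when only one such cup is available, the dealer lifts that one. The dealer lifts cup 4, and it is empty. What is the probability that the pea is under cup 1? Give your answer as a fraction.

4/13

Consider each possible location of the pea in turn.
If it is under cup 1 (prior 1/4): cup 3 is available but not opened, probability 2/7; weight (1/4)·(2/7) = 1/14.
If it is under cup 2 (prior 1/4): cup 3 is available but not opened; cup 4 gets probability (1 − 5/7)/2 = 1/7; weight (1/4)·(1/7) = 1/28.
If it is under cup 3 (prior 1/4): cup 3 holds the prize so is unavailable; the dealer chooses uniformly among the 2 others, probability 1/2; weight (1/4)·(1/2) = 1/8.
If it is under cup 4 (prior 1/4): the dealer opened cup 4, so this case is ruled out; weight (1/4)·0 = 0.
The weights sum to 13/56.
So P(the pea under cup 1 | the dealer opened cup 4) = (1/14) / (13/56) = 4/13.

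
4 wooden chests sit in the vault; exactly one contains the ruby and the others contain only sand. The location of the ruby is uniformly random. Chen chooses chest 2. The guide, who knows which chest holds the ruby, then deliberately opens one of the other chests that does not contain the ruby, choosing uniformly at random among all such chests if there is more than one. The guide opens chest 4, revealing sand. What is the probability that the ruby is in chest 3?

Consider each possible location of the ruby in turn.
If it is in either of chests 1 and 3 (prior 1/4 each): the guide has 2 equally likely choices, so probability 1/2; weight (1/4)·(1/2) = 1/8 each.
If it is in chest 2 (prior 1/4): the guide has 3 equally likely choices, so probability 1/3; weight (1/4)·(1/3) = 1/12.
If it is in chest 4 (prior 1/4): the guide opened chest 4, so this case is ruled out; weight (1/4)·0 = 0.
The weights sum to 1/3.
So P(the ruby in chest 3 | the guide opened chest 4) = (1/8) / (1/3) = 3/8.

3/8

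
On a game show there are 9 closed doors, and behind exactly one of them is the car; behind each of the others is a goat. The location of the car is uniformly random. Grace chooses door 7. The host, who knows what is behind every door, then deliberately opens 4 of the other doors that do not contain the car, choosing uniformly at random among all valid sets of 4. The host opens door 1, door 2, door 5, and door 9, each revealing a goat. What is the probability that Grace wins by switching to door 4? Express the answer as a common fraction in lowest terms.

2/9

Consider each possible location of the car in turn.
If it is behind any of doors 1, 2, 5, and 9 (prior 1/9 each): that door was opened and seen not to hold the prize — ruled out; weight (1/9)·0 = 0 each.
If it is behind any of doors 3, 4, 6, and 8 (prior 1/9 each): the host has 35 equally likely choices, so probability 1/35; weight (1/9)·(1/35) = 1/315 each.
If it is behind door 7 (prior 1/9): the host has 70 equally likely choices, so probability 1/70; weight (1/9)·(1/70) = 1/630.
The weights sum to 1/70.
So P(the car behind door 4 | the host opened door 1, door 2, door 5, and door 9) = (1/315) / (1/70) = 2/9.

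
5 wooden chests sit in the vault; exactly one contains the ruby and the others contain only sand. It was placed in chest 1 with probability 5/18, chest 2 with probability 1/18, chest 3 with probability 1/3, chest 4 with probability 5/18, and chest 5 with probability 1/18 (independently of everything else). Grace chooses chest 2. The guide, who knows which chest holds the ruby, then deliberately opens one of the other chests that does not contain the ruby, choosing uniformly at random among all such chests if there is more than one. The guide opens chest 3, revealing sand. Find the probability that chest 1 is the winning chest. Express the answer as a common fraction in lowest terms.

Apply Bayes' rule, conditioning on where the ruby actually is.
If it is in either of chests 1 and 4 (prior 5/18 each): the guide has 3 equally likely choices, so probability 1/3; weight (5/18)·(1/3) = 5/54 each.
If it is in chest 2 (prior 1/18): the guide has 4 equally likely choices, so probability 1/4; weight (1/18)·(1/4) = 1/72.
If it is in chest 3 (prior 1/3): the guide opened chest 3, so this case is ruled out; weight (1/3)·0 = 0.
If it is in chest 5 (prior 1/18): the guide has 3 equally likely choices, so probability 1/3; weight (1/18)·(1/3) = 1/54.
The weights sum to 47/216.
So P(the ruby in chest 1 | the guide opened chest 3) = (5/54) / (47/216) = 20/47.

20/47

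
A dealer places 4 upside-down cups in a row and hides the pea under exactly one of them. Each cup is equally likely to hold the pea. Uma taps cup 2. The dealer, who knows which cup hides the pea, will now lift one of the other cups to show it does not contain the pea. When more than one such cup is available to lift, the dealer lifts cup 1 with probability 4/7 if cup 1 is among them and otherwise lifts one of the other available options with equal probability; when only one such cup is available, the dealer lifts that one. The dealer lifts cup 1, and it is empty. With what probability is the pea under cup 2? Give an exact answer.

Condition on the true location of the pea.
If it is under cup 1 (prior 1/4): the dealer opened cup 1, so this case is ruled out; weight (1/4)·0 = 0.
If it is under any of cups 2, 3, and 4 (prior 1/4 each): cup 1 is available, opened with probability 4/7; weight (1/4)·(4/7) = 1/7 each.
The weights sum to 3/7.
So P(the pea under cup 2 | the dealer opened cup 1) = (1/7) / (3/7) = 1/3.

1/3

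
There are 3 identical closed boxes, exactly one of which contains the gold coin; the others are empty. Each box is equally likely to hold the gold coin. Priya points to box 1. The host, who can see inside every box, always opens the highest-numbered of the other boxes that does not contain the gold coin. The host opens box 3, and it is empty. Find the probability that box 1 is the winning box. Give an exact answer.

1/2

Condition on the true location of the gold coin.
If it is in either of boxes 1 and 2 (prior 1/3 each): box 3 is the highest-numbered option available, probability 1; weight (1/3)·1 = 1/3 each.
If it is in box 3 (prior 1/3): the host opened box 3, so this case is ruled out; weight (1/3)·0 = 0.
The weights sum to 2/3.
So P(the gold coin in box 1 | the host opened box 3) = (1/3) / (2/3) = 1/2.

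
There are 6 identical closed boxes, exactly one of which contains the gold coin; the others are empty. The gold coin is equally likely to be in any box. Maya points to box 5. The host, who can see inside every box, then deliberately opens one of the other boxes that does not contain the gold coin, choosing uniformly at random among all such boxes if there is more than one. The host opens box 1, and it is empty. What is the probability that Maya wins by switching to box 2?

Apply Bayes' rule, conditioning on where the gold coin actually is.
If it is in box 1 (prior 1/6): the host opened box 1, so this case is ruled out; weight (1/6)·0 = 0.
If it is in any of boxes 2, 3, 4, and 6 (prior 1/6 each): the host has 4 equally likely choices, so probability 1/4; weight (1/6)·(1/4) = 1/24 each.
If it is in box 5 (prior 1/6): the host has 5 equally likely choices, so probability 1/5; weight (1/6)·(1/5) = 1/30.
The weights sum to 1/5.
So P(the gold coin in box 2 | the host opened box 1) = (1/24) / (1/5) = 5/24.

5/24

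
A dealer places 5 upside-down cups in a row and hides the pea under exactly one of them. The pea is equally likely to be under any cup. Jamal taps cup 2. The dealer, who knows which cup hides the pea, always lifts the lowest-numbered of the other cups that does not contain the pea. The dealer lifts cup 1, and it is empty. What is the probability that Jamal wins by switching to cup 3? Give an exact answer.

Apply Bayes' rule, conditioning on where the pea actually is.
If it is under cup 1 (prior 1/5): the dealer opened cup 1, so this case is ruled out; weight (1/5)·0 = 0.
If it is under any of cups 2, 3, 4, and 5 (prior 1/5 each): cup 1 is the lowest-numbered option available, probability 1; weight (1/5)·1 = 1/5 each.
The weights sum to 4/5.
So P(the pea under cup 3 | the dealer opened cup 1) = (1/5) / (4/5) = 1/4.

1/4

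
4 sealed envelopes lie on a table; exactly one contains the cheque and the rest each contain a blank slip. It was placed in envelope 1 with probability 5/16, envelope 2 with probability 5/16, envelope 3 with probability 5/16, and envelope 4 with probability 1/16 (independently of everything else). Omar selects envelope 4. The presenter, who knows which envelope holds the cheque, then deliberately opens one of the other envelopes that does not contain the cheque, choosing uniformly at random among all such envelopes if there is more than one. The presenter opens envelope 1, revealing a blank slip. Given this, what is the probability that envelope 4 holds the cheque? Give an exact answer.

1/16

Apply Bayes' rule, conditioning on where the cheque actually is.
If it is in envelope 1 (prior 5/16): the presenter opened envelope 1, so this case is ruled out; weight (5/16)·0 = 0.
If it is in either of envelopes 2 and 3 (prior 5/16 each): the presenter has 2 equally likely choices, so probability 1/2; weight (5/16)·(1/2) = 5/32 each.
If it is in envelope 4 (prior 1/16): the presenter has 3 equally likely choices, so probability 1/3; weight (1/16)·(1/3) = 1/48.
The weights sum to 1/3.
So P(the cheque in envelope 4 | the presenter opened envelope 1) = (1/48) / (1/3) = 1/16.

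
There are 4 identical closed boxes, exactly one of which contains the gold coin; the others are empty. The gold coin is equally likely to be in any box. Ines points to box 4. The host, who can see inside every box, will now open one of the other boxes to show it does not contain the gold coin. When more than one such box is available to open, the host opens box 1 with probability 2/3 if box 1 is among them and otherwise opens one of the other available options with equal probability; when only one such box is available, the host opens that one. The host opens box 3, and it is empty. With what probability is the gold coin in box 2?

Condition on the true location of the gold coin.
If it is in box 1 (prior 1/4): box 1 holds the prize so is unavailable; the host chooses uniformly among the 2 others, probability 1/2; weight (1/4)·(1/2) = 1/8.
If it is in box 2 (prior 1/4): box 1 is available but not opened, probability 1/3; weight (1/4)·(1/3) = 1/12.
If it is in box 3 (prior 1/4): the host opened box 3, so this case is ruled out; weight (1/4)·0 = 0.
If it is in box 4 (prior 1/4): box 1 is available but not opened; box 3 gets probability (1 − 2/3)/2 = 1/6; weight (1/4)·(1/6) = 1/24.
The weights sum to 1/4.
So P(the gold coin in box 2 | the host opened box 3) = (1/12) / (1/4) = 1/3.

1/3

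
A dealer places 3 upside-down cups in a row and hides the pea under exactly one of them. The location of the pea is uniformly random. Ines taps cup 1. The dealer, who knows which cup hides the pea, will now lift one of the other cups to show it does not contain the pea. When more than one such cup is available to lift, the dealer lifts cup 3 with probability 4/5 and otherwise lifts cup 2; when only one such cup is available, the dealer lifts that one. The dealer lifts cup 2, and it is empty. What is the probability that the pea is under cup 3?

5/6

Condition on the true location of the pea.
If it is under cup 1 (prior 1/3): cup 3 is available but not opened, probability 1/5; weight (1/3)·(1/5) = 1/15.
If it is under cup 2 (prior 1/3): the dealer opened cup 2, so this case is ruled out; weight (1/3)·0 = 0.
If it is under cup 3 (prior 1/3): only cup 2 is available, probability 1; weight (1/3)·1 = 1/3.
The weights sum to 2/5.
So P(the pea under cup 3 | the dealer opened cup 2) = (1/3) / (2/5) = 5/6.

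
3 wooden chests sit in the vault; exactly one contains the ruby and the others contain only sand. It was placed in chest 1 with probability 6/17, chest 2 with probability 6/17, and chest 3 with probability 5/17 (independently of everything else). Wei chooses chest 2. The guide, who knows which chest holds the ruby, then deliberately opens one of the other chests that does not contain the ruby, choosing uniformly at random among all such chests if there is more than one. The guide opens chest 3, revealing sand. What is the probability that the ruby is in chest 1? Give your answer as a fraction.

2/3

Consider each possible location of the ruby in turn.
If it is in chest 1 (prior 6/17): the guide has no choice, probability 1; weight (6/17)·1 = 6/17.
If it is in chest 2 (prior 6/17): the guide has 2 equally likely choices, so probability 1/2; weight (6/17)·(1/2) = 3/17.
If it is in chest 3 (prior 5/17): the guide opened chest 3, so this case is ruled out; weight (5/17)·0 = 0.
The weights sum to 9/17.
So P(the ruby in chest 1 | the guide opened chest 3) = (6/17) / (9/17) = 2/3.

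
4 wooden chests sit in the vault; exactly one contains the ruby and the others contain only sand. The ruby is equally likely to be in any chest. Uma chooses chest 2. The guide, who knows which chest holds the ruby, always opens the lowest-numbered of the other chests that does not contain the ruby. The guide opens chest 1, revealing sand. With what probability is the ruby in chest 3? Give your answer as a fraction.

1/3

Condition on the true location of the ruby.
If it is in chest 1 (prior 1/4): the guide opened chest 1, so this case is ruled out; weight (1/4)·0 = 0.
If it is in any of chests 2, 3, and 4 (prior 1/4 each): chest 1 is the lowest-numbered option available, probability 1; weight (1/4)·1 = 1/4 each.
The weights sum to 3/4.
So P(the ruby in chest 3 | the guide opened chest 1) = (1/4) / (3/4) = 1/3.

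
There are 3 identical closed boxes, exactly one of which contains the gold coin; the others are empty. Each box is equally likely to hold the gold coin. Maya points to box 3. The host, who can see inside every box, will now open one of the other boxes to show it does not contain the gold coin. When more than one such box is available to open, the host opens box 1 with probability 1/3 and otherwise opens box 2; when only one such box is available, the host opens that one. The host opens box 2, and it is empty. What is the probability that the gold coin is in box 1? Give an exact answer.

Apply Bayes' rule, conditioning on where the gold coin actually is.
If it is in box 1 (prior 1/3): only box 2 is available, probability 1; weight (1/3)·1 = 1/3.
If it is in box 2 (prior 1/3): the host opened box 2, so this case is ruled out; weight (1/3)·0 = 0.
If it is in box 3 (prior 1/3): box 1 is available but not opened, probability 2/3; weight (1/3)·(2/3) = 2/9.
The weights sum to 5/9.
So P(the gold coin in box 1 | the host opened box 2) = (1/3) / (5/9) = 3/5.

3/5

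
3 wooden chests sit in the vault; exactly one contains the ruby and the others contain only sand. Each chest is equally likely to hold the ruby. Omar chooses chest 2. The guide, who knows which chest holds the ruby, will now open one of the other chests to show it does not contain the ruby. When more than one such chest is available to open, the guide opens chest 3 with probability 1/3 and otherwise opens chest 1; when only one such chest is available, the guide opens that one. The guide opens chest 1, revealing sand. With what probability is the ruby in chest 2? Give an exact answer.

2/5

Apply Bayes' rule, conditioning on where the ruby actually is.
If it is in chest 1 (prior 1/3): the guide opened chest 1, so this case is ruled out; weight (1/3)·0 = 0.
If it is in chest 2 (prior 1/3): chest 3 is available but not opened, probability 2/3; weight (1/3)·(2/3) = 2/9.
If it is in chest 3 (prior 1/3): only chest 1 is available, probability 1; weight (1/3)·1 = 1/3.
The weights sum to 5/9.
So P(the ruby in chest 2 | the guide opened chest 1) = (2/9) / (5/9) = 2/5.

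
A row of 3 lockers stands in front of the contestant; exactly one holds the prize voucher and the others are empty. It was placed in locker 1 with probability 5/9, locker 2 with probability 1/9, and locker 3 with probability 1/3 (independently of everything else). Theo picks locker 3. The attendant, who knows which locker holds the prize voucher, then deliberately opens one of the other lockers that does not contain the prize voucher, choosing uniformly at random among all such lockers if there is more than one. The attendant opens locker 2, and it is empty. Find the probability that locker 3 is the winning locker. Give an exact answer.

3/13

Consider each possible location of the prize voucher in turn.
If it is in locker 1 (prior 5/9): the attendant has no choice, probability 1; weight (5/9)·1 = 5/9.
If it is in locker 2 (prior 1/9): the attendant opened locker 2, so this case is ruled out; weight (1/9)·0 = 0.
If it is in locker 3 (prior 1/3): the attendant has 2 equally likely choices, so probability 1/2; weight (1/3)·(1/2) = 1/6.
The weights sum to 13/18.
So P(the prize voucher in locker 3 | the attendant opened locker 2) = (1/6) / (13/18) = 3/13.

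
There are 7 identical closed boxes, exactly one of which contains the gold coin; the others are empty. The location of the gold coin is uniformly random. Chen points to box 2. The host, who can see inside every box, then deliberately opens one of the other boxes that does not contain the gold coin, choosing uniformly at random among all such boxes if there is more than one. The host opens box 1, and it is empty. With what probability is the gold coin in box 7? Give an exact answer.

6/35

Condition on the true location of the gold coin.
If it is in box 1 (prior 1/7): the host opened box 1, so this case is ruled out; weight (1/7)·0 = 0.
If it is in box 2 (prior 1/7): the host has 6 equally likely choices, so probability 1/6; weight (1/7)·(1/6) = 1/42.
If it is in any of boxes 3, 4, 5, 6, and 7 (prior 1/7 each): the host has 5 equally likely choices, so probability 1/5; weight (1/7)·(1/5) = 1/35 each.
The weights sum to 1/6.
So P(the gold coin in box 7 | the host opened box 1) = (1/35) / (1/6) = 6/35.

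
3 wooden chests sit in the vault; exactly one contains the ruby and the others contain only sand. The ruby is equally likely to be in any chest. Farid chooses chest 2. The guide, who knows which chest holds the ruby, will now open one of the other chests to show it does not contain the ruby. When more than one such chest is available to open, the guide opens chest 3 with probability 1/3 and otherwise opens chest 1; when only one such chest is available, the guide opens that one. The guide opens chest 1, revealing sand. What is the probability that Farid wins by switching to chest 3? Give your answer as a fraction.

3/5

Condition on the true location of the ruby.
If it is in chest 1 (prior 1/3): the guide opened chest 1, so this case is ruled out; weight (1/3)·0 = 0.
If it is in chest 2 (prior 1/3): chest 3 is available but not opened, probability 2/3; weight (1/3)·(2/3) = 2/9.
If it is in chest 3 (prior 1/3): only chest 1 is available, probability 1; weight (1/3)·1 = 1/3.
The weights sum to 5/9.
So P(the ruby in chest 3 | the guide opened chest 1) = (1/3) / (5/9) = 3/5.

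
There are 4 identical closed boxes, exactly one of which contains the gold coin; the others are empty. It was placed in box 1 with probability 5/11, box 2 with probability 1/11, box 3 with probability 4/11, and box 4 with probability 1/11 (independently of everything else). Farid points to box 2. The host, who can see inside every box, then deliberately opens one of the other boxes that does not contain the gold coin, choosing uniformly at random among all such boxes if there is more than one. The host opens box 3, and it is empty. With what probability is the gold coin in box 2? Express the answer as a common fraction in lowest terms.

1/10

Consider each possible location of the gold coin in turn.
If it is in box 1 (prior 5/11): the host has 2 equally likely choices, so probability 1/2; weight (5/11)·(1/2) = 5/22.
If it is in box 2 (prior 1/11): the host has 3 equally likely choices, so probability 1/3; weight (1/11)·(1/3) = 1/33.
If it is in box 3 (prior 4/11): the host opened box 3, so this case is ruled out; weight (4/11)·0 = 0.
If it is in box 4 (prior 1/11): the host has 2 equally likely choices, so probability 1/2; weight (1/11)·(1/2) = 1/22.
The weights sum to 10/33.
So P(the gold coin in box 2 | the host opened box 3) = (1/33) / (10/33) = 1/10.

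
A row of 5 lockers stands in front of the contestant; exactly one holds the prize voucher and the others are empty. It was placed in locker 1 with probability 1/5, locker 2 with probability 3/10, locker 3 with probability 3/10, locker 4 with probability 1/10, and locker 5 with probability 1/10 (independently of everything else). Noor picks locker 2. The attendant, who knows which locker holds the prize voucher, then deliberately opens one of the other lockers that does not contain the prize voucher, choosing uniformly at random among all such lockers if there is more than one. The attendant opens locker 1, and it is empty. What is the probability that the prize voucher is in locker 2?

Apply Bayes' rule, conditioning on where the prize voucher actually is.
If it is in locker 1 (prior 1/5): the attendant opened locker 1, so this case is ruled out; weight (1/5)·0 = 0.
If it is in locker 2 (prior 3/10): the attendant has 4 equally likely choices, so probability 1/4; weight (3/10)·(1/4) = 3/40.
If it is in locker 3 (prior 3/10): the attendant has 3 equally likely choices, so probability 1/3; weight (3/10)·(1/3) = 1/10.
If it is in either of lockers 4 and 5 (prior 1/10 each): the attendant has 3 equally likely choices, so probability 1/3; weight (1/10)·(1/3) = 1/30 each.
The weights sum to 29/120.
So P(the prize voucher in locker 2 | the attendant opened locker 1) = (3/40) / (29/120) = 9/29.

9/29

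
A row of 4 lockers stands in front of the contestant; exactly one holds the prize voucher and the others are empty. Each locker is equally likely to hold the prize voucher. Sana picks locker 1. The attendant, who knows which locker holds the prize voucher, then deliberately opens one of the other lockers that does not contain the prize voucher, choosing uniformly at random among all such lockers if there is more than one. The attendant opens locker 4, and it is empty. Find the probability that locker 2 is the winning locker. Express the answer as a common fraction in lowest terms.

Apply Bayes' rule, conditioning on where the prize voucher actually is.
If it is in locker 1 (prior 1/4): the attendant has 3 equally likely choices, so probability 1/3; weight (1/4)·(1/3) = 1/12.
If it is in either of lockers 2 and 3 (prior 1/4 each): the attendant has 2 equally likely choices, so probability 1/2; weight (1/4)·(1/2) = 1/8 each.
If it is in locker 4 (prior 1/4): the attendant opened locker 4, so this case is ruled out; weight (1/4)·0 = 0.
The weights sum to 1/3.
So P(the prize voucher in locker 2 | the attendant opened locker 4) = (1/8) / (1/3) = 3/8.

3/8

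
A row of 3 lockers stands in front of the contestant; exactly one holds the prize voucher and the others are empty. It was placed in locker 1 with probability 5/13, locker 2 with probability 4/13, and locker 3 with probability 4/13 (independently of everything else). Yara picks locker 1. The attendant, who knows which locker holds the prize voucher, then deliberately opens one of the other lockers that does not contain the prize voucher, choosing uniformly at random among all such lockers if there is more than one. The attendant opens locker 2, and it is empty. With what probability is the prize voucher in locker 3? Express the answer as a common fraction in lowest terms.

Consider each possible location of the prize voucher in turn.
If it is in locker 1 (prior 5/13): the attendant has 2 equally likely choices, so probability 1/2; weight (5/13)·(1/2) = 5/26.
If it is in locker 2 (prior 4/13): the attendant opened locker 2, so this case is ruled out; weight (4/13)·0 = 0.
If it is in locker 3 (prior 4/13): the attendant has no choice, probability 1; weight (4/13)·1 = 4/13.
The weights sum to 1/2.
So P(the prize voucher in locker 3 | the attendant opened locker 2) = (4/13) / (1/2) = 8/13.

8/13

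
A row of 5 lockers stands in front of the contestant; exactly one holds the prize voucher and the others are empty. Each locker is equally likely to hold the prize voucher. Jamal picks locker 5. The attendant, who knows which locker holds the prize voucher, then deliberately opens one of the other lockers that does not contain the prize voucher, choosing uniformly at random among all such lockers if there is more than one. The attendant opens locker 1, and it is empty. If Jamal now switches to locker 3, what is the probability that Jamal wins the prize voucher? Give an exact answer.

4/15

Consider each possible location of the prize voucher in turn.
If it is in locker 1 (prior 1/5): the attendant opened locker 1, so this case is ruled out; weight (1/5)·0 = 0.
If it is in any of lockers 2, 3, and 4 (prior 1/5 each): the attendant has 3 equally likely choices, so probability 1/3; weight (1/5)·(1/3) = 1/15 each.
If it is in locker 5 (prior 1/5): the attendant has 4 equally likely choices, so probability 1/4; weight (1/5)·(1/4) = 1/20.
The weights sum to 1/4.
So P(the prize voucher in locker 3 | the attendant opened locker 1) = (1/15) / (1/4) = 4/15.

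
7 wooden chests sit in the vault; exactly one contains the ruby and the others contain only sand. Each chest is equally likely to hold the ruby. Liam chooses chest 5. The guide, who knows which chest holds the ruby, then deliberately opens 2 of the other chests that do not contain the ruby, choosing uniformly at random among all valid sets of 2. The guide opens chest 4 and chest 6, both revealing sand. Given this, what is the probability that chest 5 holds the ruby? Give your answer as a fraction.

1/7

Condition on the true location of the ruby.
If it is in any of chests 1, 2, 3, and 7 (prior 1/7 each): the guide has 10 equally likely choices, so probability 1/10; weight (1/7)·(1/10) = 1/70 each.
If it is in either of chests 4 and 6 (prior 1/7 each): that chest was opened and seen not to hold the prize — ruled out; weight (1/7)·0 = 0 each.
If it is in chest 5 (prior 1/7): the guide has 15 equally likely choices, so probability 1/15; weight (1/7)·(1/15) = 1/105.
The weights sum to 1/15.
So P(the ruby in chest 5 | the guide opened chest 4 and chest 6) = (1/105) / (1/15) = 1/7.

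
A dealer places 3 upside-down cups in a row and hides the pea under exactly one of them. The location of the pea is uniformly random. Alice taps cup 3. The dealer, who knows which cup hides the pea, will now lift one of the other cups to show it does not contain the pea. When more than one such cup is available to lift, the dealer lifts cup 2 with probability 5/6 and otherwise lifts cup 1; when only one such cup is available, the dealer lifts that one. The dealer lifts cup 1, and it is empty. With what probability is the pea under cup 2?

Consider each possible location of the pea in turn.
If it is under cup 1 (prior 1/3): the dealer opened cup 1, so this case is ruled out; weight (1/3)·0 = 0.
If it is under cup 2 (prior 1/3): only cup 1 is available, probability 1; weight (1/3)·1 = 1/3.
If it is under cup 3 (prior 1/3): cup 2 is available but not opened, probability 1/6; weight (1/3)·(1/6) = 1/18.
The weights sum to 7/18.
So P(the pea under cup 2 | the dealer opened cup 1) = (1/3) / (7/18) = 6/7.

6/7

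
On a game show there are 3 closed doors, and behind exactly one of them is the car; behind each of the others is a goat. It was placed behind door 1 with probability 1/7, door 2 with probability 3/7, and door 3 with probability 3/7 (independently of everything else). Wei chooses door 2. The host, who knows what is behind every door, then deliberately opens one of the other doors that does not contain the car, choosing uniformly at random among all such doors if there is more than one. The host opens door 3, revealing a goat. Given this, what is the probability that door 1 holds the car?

Condition on the true location of the car.
If it is behind door 1 (prior 1/7): the host has no choice, probability 1; weight (1/7)·1 = 1/7.
If it is behind door 2 (prior 3/7): the host has 2 equally likely choices, so probability 1/2; weight (3/7)·(1/2) = 3/14.
If it is behind door 3 (prior 3/7): the host opened door 3, so this case is ruled out; weight (3/7)·0 = 0.
The weights sum to 5/14.
So P(the car behind door 1 | the host opened door 3) = (1/7) / (5/14) = 2/5.

2/5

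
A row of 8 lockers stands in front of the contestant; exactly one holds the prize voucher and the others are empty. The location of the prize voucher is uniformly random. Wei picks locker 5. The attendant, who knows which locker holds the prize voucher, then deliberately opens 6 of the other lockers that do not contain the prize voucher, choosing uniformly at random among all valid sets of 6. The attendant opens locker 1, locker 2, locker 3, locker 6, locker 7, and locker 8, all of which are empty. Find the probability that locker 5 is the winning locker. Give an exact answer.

Consider each possible location of the prize voucher in turn.
If it is in any of lockers 1, 2, 3, 6, 7, and 8 (prior 1/8 each): that locker was opened and seen not to hold the prize — ruled out; weight (1/8)·0 = 0 each.
If it is in locker 4 (prior 1/8): the attendant has no choice, probability 1; weight (1/8)·1 = 1/8.
If it is in locker 5 (prior 1/8): the attendant has 7 equally likely choices, so probability 1/7; weight (1/8)·(1/7) = 1/56.
The weights sum to 1/7.
So P(the prize voucher in locker 5 | the attendant opened locker 1, locker 2, locker 3, locker 6, locker 7, and locker 8) = (1/56) / (1/7) = 1/8.

1/8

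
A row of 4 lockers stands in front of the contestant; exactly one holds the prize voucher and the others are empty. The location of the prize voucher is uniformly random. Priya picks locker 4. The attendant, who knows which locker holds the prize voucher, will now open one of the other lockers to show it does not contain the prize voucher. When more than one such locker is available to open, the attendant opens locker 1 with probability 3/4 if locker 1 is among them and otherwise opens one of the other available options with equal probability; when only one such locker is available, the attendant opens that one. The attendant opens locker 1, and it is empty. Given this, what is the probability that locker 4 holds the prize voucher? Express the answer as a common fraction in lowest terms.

1/3

Condition on the true location of the prize voucher.
If it is in locker 1 (prior 1/4): the attendant opened locker 1, so this case is ruled out; weight (1/4)·0 = 0.
If it is in any of lockers 2, 3, and 4 (prior 1/4 each): locker 1 is available, opened with probability 3/4; weight (1/4)·(3/4) = 3/16 each.
The weights sum to 9/16.
So P(the prize voucher in locker 4 | the attendant opened locker 1) = (3/16) / (9/16) = 1/3.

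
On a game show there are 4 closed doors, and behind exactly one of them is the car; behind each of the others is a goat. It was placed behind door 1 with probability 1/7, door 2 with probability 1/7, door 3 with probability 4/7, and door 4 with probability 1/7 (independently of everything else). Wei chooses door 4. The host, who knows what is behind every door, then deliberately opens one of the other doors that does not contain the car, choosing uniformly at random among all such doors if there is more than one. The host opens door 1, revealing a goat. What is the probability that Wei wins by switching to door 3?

12/17

Apply Bayes' rule, conditioning on where the car actually is.
If it is behind door 1 (prior 1/7): the host opened door 1, so this case is ruled out; weight (1/7)·0 = 0.
If it is behind door 2 (prior 1/7): the host has 2 equally likely choices, so probability 1/2; weight (1/7)·(1/2) = 1/14.
If it is behind door 3 (prior 4/7): the host has 2 equally likely choices, so probability 1/2; weight (4/7)·(1/2) = 2/7.
If it is behind door 4 (prior 1/7): the host has 3 equally likely choices, so probability 1/3; weight (1/7)·(1/3) = 1/21.
The weights sum to 17/42.
So P(the car behind door 3 | the host opened door 1) = (2/7) / (17/42) = 12/17.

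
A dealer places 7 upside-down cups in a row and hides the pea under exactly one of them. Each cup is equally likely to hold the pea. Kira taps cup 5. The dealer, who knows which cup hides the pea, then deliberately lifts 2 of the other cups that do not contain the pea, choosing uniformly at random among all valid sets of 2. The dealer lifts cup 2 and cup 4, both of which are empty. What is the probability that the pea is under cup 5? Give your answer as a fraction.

Condition on the true location of the pea.
If it is under any of cups 1, 3, 6, and 7 (prior 1/7 each): the dealer has 10 equally likely choices, so probability 1/10; weight (1/7)·(1/10) = 1/70 each.
If it is under either of cups 2 and 4 (prior 1/7 each): that cup was opened and seen not to hold the prize — ruled out; weight (1/7)·0 = 0 each.
If it is under cup 5 (prior 1/7): the dealer has 15 equally likely choices, so probability 1/15; weight (1/7)·(1/15) = 1/105.
The weights sum to 1/15.
So P(the pea under cup 5 | the dealer opened cup 2 and cup 4) = (1/105) / (1/15) = 1/7.

1/7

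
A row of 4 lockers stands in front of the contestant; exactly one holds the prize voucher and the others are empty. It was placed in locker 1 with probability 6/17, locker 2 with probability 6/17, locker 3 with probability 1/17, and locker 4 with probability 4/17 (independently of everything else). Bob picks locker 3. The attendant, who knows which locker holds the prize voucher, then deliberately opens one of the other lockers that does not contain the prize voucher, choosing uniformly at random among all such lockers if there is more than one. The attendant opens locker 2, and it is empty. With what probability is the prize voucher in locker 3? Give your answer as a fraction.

Apply Bayes' rule, conditioning on where the prize voucher actually is.
If it is in locker 1 (prior 6/17): the attendant has 2 equally likely choices, so probability 1/2; weight (6/17)·(1/2) = 3/17.
If it is in locker 2 (prior 6/17): the attendant opened locker 2, so this case is ruled out; weight (6/17)·0 = 0.
If it is in locker 3 (prior 1/17): the attendant has 3 equally likely choices, so probability 1/3; weight (1/17)·(1/3) = 1/51.
If it is in locker 4 (prior 4/17): the attendant has 2 equally likely choices, so probability 1/2; weight (4/17)·(1/2) = 2/17.
The weights sum to 16/51.
So P(the prize voucher in locker 3 | the attendant opened locker 2) = (1/51) / (16/51) = 1/16.

1/16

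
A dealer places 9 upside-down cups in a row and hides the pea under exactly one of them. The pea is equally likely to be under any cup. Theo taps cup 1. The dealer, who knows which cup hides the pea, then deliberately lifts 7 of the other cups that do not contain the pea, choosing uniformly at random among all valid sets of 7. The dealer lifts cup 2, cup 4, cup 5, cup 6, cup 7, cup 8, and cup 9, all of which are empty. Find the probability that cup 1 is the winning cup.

Condition on the true location of the pea.
If it is under cup 1 (prior 1/9): the dealer has 8 equally likely choices, so probability 1/8; weight (1/9)·(1/8) = 1/72.
If it is under any of cups 2, 4, 5, 6, 7, 8, and 9 (prior 1/9 each): that cup was opened and seen not to hold the prize — ruled out; weight (1/9)·0 = 0 each.
If it is under cup 3 (prior 1/9): the dealer has no choice, probability 1; weight (1/9)·1 = 1/9.
The weights sum to 1/8.
So P(the pea under cup 1 | the dealer opened cup 2, cup 4, cup 5, cup 6, cup 7, cup 8, and cup 9) = (1/72) / (1/8) = 1/9.

1/9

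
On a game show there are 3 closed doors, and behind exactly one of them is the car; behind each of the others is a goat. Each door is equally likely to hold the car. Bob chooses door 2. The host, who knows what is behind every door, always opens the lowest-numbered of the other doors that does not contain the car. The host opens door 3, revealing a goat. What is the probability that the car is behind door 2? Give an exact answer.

Condition on the true location of the car.
If it is behind door 1 (prior 1/3): door 3 is the lowest-numbered option available, probability 1; weight (1/3)·1 = 1/3.
If it is behind door 2 (prior 1/3): the host would have opened door 1 instead, probability 0; weight (1/3)·0 = 0.
If it is behind door 3 (prior 1/3): the host opened door 3, so this case is ruled out; weight (1/3)·0 = 0.
The weights sum to 1/3.
So P(the car behind door 2 | the host opened door 3) = 0 / (1/3) = 0.

0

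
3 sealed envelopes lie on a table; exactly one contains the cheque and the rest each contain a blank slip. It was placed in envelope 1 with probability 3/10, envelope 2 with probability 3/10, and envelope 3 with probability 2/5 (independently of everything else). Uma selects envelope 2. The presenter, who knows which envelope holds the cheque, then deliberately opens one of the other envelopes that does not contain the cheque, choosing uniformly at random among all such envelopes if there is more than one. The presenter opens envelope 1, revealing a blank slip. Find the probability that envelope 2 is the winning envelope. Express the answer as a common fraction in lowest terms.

3/11

Apply Bayes' rule, conditioning on where the cheque actually is.
If it is in envelope 1 (prior 3/10): the presenter opened envelope 1, so this case is ruled out; weight (3/10)·0 = 0.
If it is in envelope 2 (prior 3/10): the presenter has 2 equally likely choices, so probability 1/2; weight (3/10)·(1/2) = 3/20.
If it is in envelope 3 (prior 2/5): the presenter has no choice, probability 1; weight (2/5)·1 = 2/5.
The weights sum to 11/20.
So P(the cheque in envelope 2 | the presenter opened envelope 1) = (3/20) / (11/20) = 3/11.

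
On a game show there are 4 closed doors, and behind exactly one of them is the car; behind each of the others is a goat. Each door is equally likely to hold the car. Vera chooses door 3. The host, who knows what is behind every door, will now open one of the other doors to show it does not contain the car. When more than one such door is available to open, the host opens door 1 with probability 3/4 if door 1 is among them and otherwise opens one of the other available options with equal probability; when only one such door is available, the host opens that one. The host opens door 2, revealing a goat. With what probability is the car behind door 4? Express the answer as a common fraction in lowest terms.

2/7

Condition on the true location of the car.
If it is behind door 1 (prior 1/4): door 1 holds the prize so is unavailable; the host chooses uniformly among the 2 others, probability 1/2; weight (1/4)·(1/2) = 1/8.
If it is behind door 2 (prior 1/4): the host opened door 2, so this case is ruled out; weight (1/4)·0 = 0.
If it is behind door 3 (prior 1/4): door 1 is available but not opened; door 2 gets probability (1 − 3/4)/2 = 1/8; weight (1/4)·(1/8) = 1/32.
If it is behind door 4 (prior 1/4): door 1 is available but not opened, probability 1/4; weight (1/4)·(1/4) = 1/16.
The weights sum to 7/32.
So P(the car behind door 4 | the host opened door 2) = (1/16) / (7/32) = 2/7.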